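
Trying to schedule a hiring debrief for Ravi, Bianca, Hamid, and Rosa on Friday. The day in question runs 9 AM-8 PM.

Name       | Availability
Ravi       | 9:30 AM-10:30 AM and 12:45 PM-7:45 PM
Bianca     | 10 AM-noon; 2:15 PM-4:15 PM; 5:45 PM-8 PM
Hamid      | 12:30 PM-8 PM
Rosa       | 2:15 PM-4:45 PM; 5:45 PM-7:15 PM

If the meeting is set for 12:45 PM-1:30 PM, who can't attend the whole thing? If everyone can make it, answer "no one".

Ravi: free for 12:45-13:30. Bianca: not fully free for 12:45-13:30. Hamid: free for 12:45-13:30. Rosa: not fully free for 12:45-13:30.

Bianca, Rosa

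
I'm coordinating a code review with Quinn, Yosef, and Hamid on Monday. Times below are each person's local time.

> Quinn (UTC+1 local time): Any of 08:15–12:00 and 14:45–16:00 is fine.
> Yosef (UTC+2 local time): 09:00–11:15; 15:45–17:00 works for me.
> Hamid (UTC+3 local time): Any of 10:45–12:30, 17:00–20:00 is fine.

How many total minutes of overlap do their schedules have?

Quinn in UTC: 07:15-11:00, 13:45-15:00 (subtract 1h to convert from UTC+1).
Yosef in UTC: 07:00-09:15, 13:45-15:00 (subtract 2h to convert from UTC+2).
Hamid in UTC: 07:45-09:30, 14:00-17:00 (subtract 3h to convert from UTC+3).
Quinn ∩ Yosef: 07:15-09:15, 13:45-15:00.
Quinn ∩ Yosef ∩ Hamid: 07:45-09:15, 14:00-15:00.
So the common availability across everyone is 07:45-09:15, 14:00-15:00.
Summing the common windows: 90 + 60 = 150 minutes.

150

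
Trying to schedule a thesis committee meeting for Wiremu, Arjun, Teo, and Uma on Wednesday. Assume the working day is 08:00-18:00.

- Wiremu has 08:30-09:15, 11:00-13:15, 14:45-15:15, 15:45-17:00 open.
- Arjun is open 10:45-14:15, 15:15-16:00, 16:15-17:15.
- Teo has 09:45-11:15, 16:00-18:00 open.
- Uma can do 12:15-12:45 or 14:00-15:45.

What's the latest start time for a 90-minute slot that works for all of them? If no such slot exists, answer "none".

none

Wiremu ∩ Arjun: 11:00-13:15, 15:45-16:00, 16:15-17:00.
Wiremu ∩ Arjun ∩ Teo: 11:00-11:15, 16:15-17:00.
Wiremu ∩ Arjun ∩ Teo ∩ Uma: ∅.
There is no time when everyone is free.
No common window is at least 90 minutes long.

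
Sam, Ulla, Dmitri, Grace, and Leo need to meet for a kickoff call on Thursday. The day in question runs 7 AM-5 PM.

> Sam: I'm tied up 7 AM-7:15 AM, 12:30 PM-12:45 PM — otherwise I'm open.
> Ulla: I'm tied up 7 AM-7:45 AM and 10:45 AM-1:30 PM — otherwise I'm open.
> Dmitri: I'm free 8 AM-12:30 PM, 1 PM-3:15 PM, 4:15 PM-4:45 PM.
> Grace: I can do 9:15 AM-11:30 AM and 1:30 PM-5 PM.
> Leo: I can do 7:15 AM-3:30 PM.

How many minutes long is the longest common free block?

Sam free: 07:15-12:30, 12:45-17:00 (invert busy blocks within the working day).
Ulla free: 07:45-10:45, 13:30-17:00 (invert busy blocks within the working day).
Dmitri free: 08:00-12:30, 13:00-15:15, 16:15-16:45.
Grace free: 09:15-11:30, 13:30-17:00.
Leo free: 07:15-15:30.
Sam ∩ Ulla: 07:45-10:45, 13:30-17:00.
Sam ∩ Ulla ∩ Dmitri: 08:00-10:45, 13:30-15:15, 16:15-16:45.
Sam ∩ Ulla ∩ Dmitri ∩ Grace: 09:15-10:45, 13:30-15:15, 16:15-16:45.
Sam ∩ Ulla ∩ Dmitri ∩ Grace ∩ Leo: 09:15-10:45, 13:30-15:15.
So the common availability across everyone is 09:15-10:45, 13:30-15:15.
The longest is 13:30-15:15 at 105 minutes.

105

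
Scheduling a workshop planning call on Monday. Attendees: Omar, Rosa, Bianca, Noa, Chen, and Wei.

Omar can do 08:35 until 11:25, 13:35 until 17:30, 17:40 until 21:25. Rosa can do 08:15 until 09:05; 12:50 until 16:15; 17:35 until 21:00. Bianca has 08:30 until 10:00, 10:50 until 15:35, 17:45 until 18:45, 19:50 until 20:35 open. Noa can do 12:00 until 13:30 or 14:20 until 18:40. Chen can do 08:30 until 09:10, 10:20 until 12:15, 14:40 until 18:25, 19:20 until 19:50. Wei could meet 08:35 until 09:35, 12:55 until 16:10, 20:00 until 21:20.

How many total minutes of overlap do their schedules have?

55

Omar ∩ Rosa: 08:35-09:05, 13:35-16:15, 17:40-21:00.
Omar ∩ Rosa ∩ Bianca: 08:35-09:05, 13:35-15:35, 17:45-18:45, 19:50-20:35.
Omar ∩ Rosa ∩ Bianca ∩ Noa: 14:20-15:35, 17:45-18:40.
Omar ∩ Rosa ∩ Bianca ∩ Noa ∩ Chen: 14:40-15:35, 17:45-18:25.
Omar ∩ Rosa ∩ Bianca ∩ Noa ∩ Chen ∩ Wei: 14:40-15:35.
Those are the intersection windows.
That's a single block of 55 minutes.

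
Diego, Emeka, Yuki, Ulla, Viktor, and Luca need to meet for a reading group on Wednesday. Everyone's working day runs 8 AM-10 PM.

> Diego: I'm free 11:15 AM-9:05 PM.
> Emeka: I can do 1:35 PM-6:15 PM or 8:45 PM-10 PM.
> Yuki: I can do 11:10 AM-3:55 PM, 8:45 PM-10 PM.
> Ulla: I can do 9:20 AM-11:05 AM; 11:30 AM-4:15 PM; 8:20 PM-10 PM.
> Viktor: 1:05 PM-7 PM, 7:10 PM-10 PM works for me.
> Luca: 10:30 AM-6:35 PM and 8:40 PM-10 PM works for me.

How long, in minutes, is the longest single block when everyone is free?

140

Diego ∩ Emeka: 13:35-18:15, 20:45-21:05.
Diego ∩ Emeka ∩ Yuki: 13:35-15:55, 20:45-21:05.
Diego ∩ Emeka ∩ Yuki ∩ Ulla: 13:35-15:55, 20:45-21:05.
Diego ∩ Emeka ∩ Yuki ∩ Ulla ∩ Viktor: 13:35-15:55, 20:45-21:05.
Diego ∩ Emeka ∩ Yuki ∩ Ulla ∩ Viktor ∩ Luca: 13:35-15:55, 20:45-21:05.
So the common availability across everyone is 13:35-15:55, 20:45-21:05.
The longest is 13:35-15:55 at 140 minutes.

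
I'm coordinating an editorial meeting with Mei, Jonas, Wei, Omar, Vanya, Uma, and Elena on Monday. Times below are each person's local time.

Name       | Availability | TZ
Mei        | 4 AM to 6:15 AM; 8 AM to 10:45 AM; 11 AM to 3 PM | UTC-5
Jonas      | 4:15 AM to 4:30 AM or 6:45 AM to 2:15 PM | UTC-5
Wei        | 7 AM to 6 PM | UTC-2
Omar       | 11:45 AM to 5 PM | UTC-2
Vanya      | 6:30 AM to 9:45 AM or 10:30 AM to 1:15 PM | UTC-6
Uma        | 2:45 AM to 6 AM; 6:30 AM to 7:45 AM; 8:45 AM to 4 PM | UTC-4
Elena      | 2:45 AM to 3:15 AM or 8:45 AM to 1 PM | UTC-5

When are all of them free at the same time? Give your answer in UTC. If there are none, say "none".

13:45-15:45, 16:30-18:00

Mei in UTC: 09:00-11:15, 13:00-15:45, 16:00-20:00 (add 5h to convert from UTC-5).
Jonas in UTC: 09:15-09:30, 11:45-19:15 (add 5h to convert from UTC-5).
Wei in UTC: 09:00-20:00 (add 2h to convert from UTC-2).
Omar in UTC: 13:45-19:00 (add 2h to convert from UTC-2).
Vanya in UTC: 12:30-15:45, 16:30-19:15 (add 6h to convert from UTC-6).
Uma in UTC: 06:45-10:00, 10:30-11:45, 12:45-20:00 (add 4h to convert from UTC-4).
Elena in UTC: 07:45-08:15, 13:45-18:00 (add 5h to convert from UTC-5).
Mei ∩ Jonas: 09:15-09:30, 13:00-15:45, 16:00-19:15.
Mei ∩ Jonas ∩ Wei: 09:15-09:30, 13:00-15:45, 16:00-19:15.
Mei ∩ Jonas ∩ Wei ∩ Omar: 13:45-15:45, 16:00-19:00.
Mei ∩ Jonas ∩ Wei ∩ Omar ∩ Vanya: 13:45-15:45, 16:30-19:00.
Mei ∩ Jonas ∩ Wei ∩ Omar ∩ Vanya ∩ Uma: 13:45-15:45, 16:30-19:00.
Mei ∩ Jonas ∩ Wei ∩ Omar ∩ Vanya ∩ Uma ∩ Elena: 13:45-15:45, 16:30-18:00.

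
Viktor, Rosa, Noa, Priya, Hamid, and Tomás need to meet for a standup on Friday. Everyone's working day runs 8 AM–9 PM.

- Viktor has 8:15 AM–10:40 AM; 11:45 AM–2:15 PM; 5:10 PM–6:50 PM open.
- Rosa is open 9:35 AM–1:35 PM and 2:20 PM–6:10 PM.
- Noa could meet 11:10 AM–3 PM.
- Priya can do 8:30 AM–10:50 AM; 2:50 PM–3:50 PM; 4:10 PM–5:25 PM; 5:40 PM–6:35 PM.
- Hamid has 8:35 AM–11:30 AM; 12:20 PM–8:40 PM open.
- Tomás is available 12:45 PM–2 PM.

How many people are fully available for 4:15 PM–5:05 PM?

3

Rosa, Priya, and Hamid can make the full 16:15-17:05 slot — that's 3.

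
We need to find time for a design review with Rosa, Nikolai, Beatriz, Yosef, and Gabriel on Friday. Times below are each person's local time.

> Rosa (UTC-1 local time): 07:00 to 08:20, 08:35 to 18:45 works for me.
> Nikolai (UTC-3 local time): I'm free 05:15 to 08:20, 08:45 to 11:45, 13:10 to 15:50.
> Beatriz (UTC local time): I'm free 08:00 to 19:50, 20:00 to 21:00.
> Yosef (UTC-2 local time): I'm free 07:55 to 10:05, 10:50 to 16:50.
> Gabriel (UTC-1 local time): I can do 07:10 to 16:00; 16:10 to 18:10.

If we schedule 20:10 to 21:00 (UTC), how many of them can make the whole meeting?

1

Rosa in UTC: 08:00-09:20, 09:35-19:45 (add 1h to convert from UTC-1).
Nikolai in UTC: 08:15-11:20, 11:45-14:45, 16:10-18:50 (add 3h to convert from UTC-3).
Beatriz in UTC: 08:00-19:50, 20:00-21:00.
Yosef in UTC: 09:55-12:05, 12:50-18:50 (add 2h to convert from UTC-2).
Gabriel in UTC: 08:10-17:00, 17:10-19:10 (add 1h to convert from UTC-1).
Beatriz can make the full 20:10-21:00 slot — that's 1.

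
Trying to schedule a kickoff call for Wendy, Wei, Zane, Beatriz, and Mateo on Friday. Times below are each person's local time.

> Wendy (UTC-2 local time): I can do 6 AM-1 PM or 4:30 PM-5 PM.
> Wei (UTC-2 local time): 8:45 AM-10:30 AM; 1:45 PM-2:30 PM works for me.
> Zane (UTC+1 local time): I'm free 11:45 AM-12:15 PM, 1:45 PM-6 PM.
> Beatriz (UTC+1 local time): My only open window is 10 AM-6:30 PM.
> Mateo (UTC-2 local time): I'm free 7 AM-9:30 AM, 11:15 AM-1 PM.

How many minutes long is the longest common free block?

30

Wendy in UTC: 08:00-15:00, 18:30-19:00 (add 2h to convert from UTC-2).
Wei in UTC: 10:45-12:30, 15:45-16:30 (add 2h to convert from UTC-2).
Zane in UTC: 10:45-11:15, 12:45-17:00 (subtract 1h to convert from UTC+1).
Beatriz in UTC: 09:00-17:30 (subtract 1h to convert from UTC+1).
Mateo in UTC: 09:00-11:30, 13:15-15:00 (add 2h to convert from UTC-2).
Wendy ∩ Wei: 10:45-12:30.
Wendy ∩ Wei ∩ Zane: 10:45-11:15.
Wendy ∩ Wei ∩ Zane ∩ Beatriz: 10:45-11:15.
Wendy ∩ Wei ∩ Zane ∩ Beatriz ∩ Mateo: 10:45-11:15.
Those are the intersection windows.
The longest is 10:45-11:15 at 30 minutes.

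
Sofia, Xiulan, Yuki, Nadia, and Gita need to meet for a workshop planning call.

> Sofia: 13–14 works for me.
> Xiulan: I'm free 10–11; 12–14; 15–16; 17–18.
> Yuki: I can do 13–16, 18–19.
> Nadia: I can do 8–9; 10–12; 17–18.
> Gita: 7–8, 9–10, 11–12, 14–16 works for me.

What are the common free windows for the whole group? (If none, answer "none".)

Sofia ∩ Xiulan: 13:00-14:00.
Sofia ∩ Xiulan ∩ Yuki: 13:00-14:00.
Sofia ∩ Xiulan ∩ Yuki ∩ Nadia: ∅.
Sofia ∩ Xiulan ∩ Yuki ∩ Nadia ∩ Gita: ∅.
There is no time when everyone is free.

none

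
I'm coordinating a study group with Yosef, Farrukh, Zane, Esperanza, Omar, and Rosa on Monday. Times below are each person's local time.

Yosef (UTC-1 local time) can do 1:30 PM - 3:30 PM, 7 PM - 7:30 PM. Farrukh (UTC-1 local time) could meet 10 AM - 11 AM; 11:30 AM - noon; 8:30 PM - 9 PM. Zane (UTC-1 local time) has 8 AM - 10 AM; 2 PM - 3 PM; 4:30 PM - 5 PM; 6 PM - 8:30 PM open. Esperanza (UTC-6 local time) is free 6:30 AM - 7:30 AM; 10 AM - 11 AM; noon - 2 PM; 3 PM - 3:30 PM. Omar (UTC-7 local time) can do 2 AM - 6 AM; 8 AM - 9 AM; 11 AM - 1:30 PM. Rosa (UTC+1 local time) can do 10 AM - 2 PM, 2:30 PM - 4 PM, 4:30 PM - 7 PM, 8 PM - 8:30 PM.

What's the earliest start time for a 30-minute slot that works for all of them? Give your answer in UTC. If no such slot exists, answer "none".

Yosef in UTC: 14:30-16:30, 20:00-20:30 (add 1h to convert from UTC-1).
Farrukh in UTC: 11:00-12:00, 12:30-13:00, 21:30-22:00 (add 1h to convert from UTC-1).
Zane in UTC: 09:00-11:00, 15:00-16:00, 17:30-18:00, 19:00-21:30 (add 1h to convert from UTC-1).
Esperanza in UTC: 12:30-13:30, 16:00-17:00, 18:00-20:00, 21:00-21:30 (add 6h to convert from UTC-6).
Omar in UTC: 09:00-13:00, 15:00-16:00, 18:00-20:30 (add 7h to convert from UTC-7).
Rosa in UTC: 09:00-13:00, 13:30-15:00, 15:30-18:00, 19:00-19:30 (subtract 1h to convert from UTC+1).
Yosef ∩ Farrukh: ∅.
Yosef ∩ Farrukh ∩ Zane: ∅.
Yosef ∩ Farrukh ∩ Zane ∩ Esperanza: ∅.
Yosef ∩ Farrukh ∩ Zane ∩ Esperanza ∩ Omar: ∅.
Yosef ∩ Farrukh ∩ Zane ∩ Esperanza ∩ Omar ∩ Rosa: ∅.
There is no time when everyone is free.
No common window is at least 30 minutes long.

none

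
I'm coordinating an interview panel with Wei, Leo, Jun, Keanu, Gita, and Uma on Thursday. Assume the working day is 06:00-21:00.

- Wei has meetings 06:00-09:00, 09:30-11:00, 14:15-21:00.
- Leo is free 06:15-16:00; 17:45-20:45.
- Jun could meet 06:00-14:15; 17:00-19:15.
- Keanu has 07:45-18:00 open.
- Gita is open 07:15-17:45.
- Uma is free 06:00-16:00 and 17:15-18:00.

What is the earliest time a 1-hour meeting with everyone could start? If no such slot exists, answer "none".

11:00

Wei free: 09:00-09:30, 11:00-14:15 (invert busy blocks within the working day).
Leo free: 06:15-16:00, 17:45-20:45.
Jun free: 06:00-14:15, 17:00-19:15.
Keanu free: 07:45-18:00.
Gita free: 07:15-17:45.
Uma free: 06:00-16:00, 17:15-18:00.
Wei ∩ Leo: 09:00-09:30, 11:00-14:15.
Wei ∩ Leo ∩ Jun: 09:00-09:30, 11:00-14:15.
Wei ∩ Leo ∩ Jun ∩ Keanu: 09:00-09:30, 11:00-14:15.
Wei ∩ Leo ∩ Jun ∩ Keanu ∩ Gita: 09:00-09:30, 11:00-14:15.
Wei ∩ Leo ∩ Jun ∩ Keanu ∩ Gita ∩ Uma: 09:00-09:30, 11:00-14:15.
So the common availability across everyone is 09:00-09:30, 11:00-14:15.
The first common window of at least 60 minutes is 11:00-14:15, so the earliest start is 11:00.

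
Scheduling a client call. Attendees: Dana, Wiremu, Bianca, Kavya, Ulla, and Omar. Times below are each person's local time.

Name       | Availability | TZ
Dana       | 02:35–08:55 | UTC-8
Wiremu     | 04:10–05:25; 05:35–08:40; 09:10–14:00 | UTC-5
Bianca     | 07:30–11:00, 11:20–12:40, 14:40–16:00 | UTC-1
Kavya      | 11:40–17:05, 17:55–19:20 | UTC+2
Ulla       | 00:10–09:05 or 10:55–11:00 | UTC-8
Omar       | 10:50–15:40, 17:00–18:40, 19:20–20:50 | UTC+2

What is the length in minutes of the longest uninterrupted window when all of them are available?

85

Dana in UTC: 10:35-16:55 (add 8h to convert from UTC-8).
Wiremu in UTC: 09:10-10:25, 10:35-13:40, 14:10-19:00 (add 5h to convert from UTC-5).
Bianca in UTC: 08:30-12:00, 12:20-13:40, 15:40-17:00 (add 1h to convert from UTC-1).
Kavya in UTC: 09:40-15:05, 15:55-17:20 (subtract 2h to convert from UTC+2).
Ulla in UTC: 08:10-17:05, 18:55-19:00 (add 8h to convert from UTC-8).
Omar in UTC: 08:50-13:40, 15:00-16:40, 17:20-18:50 (subtract 2h to convert from UTC+2).
Dana ∩ Wiremu: 10:35-13:40, 14:10-16:55.
Dana ∩ Wiremu ∩ Bianca: 10:35-12:00, 12:20-13:40, 15:40-16:55.
Dana ∩ Wiremu ∩ Bianca ∩ Kavya: 10:35-12:00, 12:20-13:40, 15:55-16:55.
Dana ∩ Wiremu ∩ Bianca ∩ Kavya ∩ Ulla: 10:35-12:00, 12:20-13:40, 15:55-16:55.
Dana ∩ Wiremu ∩ Bianca ∩ Kavya ∩ Ulla ∩ Omar: 10:35-12:00, 12:20-13:40, 15:55-16:40.
Those are the intersection windows.
The longest is 10:35-12:00 at 85 minutes.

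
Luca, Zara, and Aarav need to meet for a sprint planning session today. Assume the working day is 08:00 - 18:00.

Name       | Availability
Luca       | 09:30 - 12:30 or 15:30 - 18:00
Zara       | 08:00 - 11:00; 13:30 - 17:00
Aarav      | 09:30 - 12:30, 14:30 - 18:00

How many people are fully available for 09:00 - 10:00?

1

Zara can make the full 09:00-10:00 slot — that's 1.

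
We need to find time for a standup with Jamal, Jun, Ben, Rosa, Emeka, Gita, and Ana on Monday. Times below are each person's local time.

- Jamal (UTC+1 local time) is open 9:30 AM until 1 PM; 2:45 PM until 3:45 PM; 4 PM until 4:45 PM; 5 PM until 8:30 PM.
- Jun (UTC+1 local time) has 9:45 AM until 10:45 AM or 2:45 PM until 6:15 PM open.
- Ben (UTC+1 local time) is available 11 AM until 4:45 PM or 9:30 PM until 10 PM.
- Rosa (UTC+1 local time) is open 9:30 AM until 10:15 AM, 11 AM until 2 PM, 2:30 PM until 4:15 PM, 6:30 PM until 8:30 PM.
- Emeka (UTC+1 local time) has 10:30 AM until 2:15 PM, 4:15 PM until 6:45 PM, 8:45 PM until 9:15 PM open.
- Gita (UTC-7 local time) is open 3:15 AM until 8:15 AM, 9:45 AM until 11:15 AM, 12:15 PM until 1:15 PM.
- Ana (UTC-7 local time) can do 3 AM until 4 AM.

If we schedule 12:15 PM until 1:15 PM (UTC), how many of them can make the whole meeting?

3

Jamal in UTC: 08:30-12:00, 13:45-14:45, 15:00-15:45, 16:00-19:30 (subtract 1h to convert from UTC+1).
Jun in UTC: 08:45-09:45, 13:45-17:15 (subtract 1h to convert from UTC+1).
Ben in UTC: 10:00-15:45, 20:30-21:00 (subtract 1h to convert from UTC+1).
Rosa in UTC: 08:30-09:15, 10:00-13:00, 13:30-15:15, 17:30-19:30 (subtract 1h to convert from UTC+1).
Emeka in UTC: 09:30-13:15, 15:15-17:45, 19:45-20:15 (subtract 1h to convert from UTC+1).
Gita in UTC: 10:15-15:15, 16:45-18:15, 19:15-20:15 (add 7h to convert from UTC-7).
Ana in UTC: 10:00-11:00 (add 7h to convert from UTC-7).
Ben, Emeka, and Gita can make the full 12:15-13:15 slot — that's 3.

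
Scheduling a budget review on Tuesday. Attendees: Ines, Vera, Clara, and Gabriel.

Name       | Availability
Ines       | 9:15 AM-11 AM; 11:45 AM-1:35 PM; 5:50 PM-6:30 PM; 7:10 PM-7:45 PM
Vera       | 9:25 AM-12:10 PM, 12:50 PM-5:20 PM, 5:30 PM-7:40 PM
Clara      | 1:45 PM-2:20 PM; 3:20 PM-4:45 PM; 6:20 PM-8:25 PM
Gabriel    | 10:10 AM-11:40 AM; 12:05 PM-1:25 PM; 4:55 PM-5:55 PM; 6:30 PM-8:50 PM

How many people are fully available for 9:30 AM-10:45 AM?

Ines and Vera can make the full 09:30-10:45 slot — that's 2.

2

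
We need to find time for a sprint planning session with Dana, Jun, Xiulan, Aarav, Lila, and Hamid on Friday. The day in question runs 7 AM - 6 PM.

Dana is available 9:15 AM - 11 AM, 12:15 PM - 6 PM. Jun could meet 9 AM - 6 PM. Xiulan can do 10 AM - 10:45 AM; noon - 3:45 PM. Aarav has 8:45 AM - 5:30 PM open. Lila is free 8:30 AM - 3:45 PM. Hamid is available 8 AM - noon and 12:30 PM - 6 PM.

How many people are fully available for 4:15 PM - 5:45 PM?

3

Dana, Jun, and Hamid can make the full 16:15-17:45 slot — that's 3.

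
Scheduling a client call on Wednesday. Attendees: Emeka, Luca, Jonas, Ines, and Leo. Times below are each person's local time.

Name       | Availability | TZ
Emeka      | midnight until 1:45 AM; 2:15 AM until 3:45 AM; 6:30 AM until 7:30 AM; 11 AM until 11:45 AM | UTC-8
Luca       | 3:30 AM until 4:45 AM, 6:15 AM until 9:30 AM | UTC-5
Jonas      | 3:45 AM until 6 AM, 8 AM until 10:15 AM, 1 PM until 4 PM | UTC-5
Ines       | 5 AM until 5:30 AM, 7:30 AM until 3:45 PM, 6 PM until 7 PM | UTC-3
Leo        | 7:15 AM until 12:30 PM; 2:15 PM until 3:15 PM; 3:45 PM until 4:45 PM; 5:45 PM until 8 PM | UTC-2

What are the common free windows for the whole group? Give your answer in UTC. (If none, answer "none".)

none

Emeka in UTC: 08:00-09:45, 10:15-11:45, 14:30-15:30, 19:00-19:45 (add 8h to convert from UTC-8).
Luca in UTC: 08:30-09:45, 11:15-14:30 (add 5h to convert from UTC-5).
Jonas in UTC: 08:45-11:00, 13:00-15:15, 18:00-21:00 (add 5h to convert from UTC-5).
Ines in UTC: 08:00-08:30, 10:30-18:45, 21:00-22:00 (add 3h to convert from UTC-3).
Leo in UTC: 09:15-14:30, 16:15-17:15, 17:45-18:45, 19:45-22:00 (add 2h to convert from UTC-2).
Emeka ∩ Luca: 08:30-09:45, 11:15-11:45.
Emeka ∩ Luca ∩ Jonas: 08:45-09:45.
Emeka ∩ Luca ∩ Jonas ∩ Ines: ∅.
Emeka ∩ Luca ∩ Jonas ∩ Ines ∩ Leo: ∅.
There is no time when everyone is free.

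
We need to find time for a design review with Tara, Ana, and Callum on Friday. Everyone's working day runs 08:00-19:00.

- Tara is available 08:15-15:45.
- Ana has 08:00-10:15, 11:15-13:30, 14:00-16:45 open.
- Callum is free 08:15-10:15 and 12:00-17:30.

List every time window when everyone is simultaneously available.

Tara ∩ Ana: 08:15-10:15, 11:15-13:30, 14:00-15:45.
Tara ∩ Ana ∩ Callum: 08:15-10:15, 12:00-13:30, 14:00-15:45.

08:15-10:15, 12:00-13:30, 14:00-15:45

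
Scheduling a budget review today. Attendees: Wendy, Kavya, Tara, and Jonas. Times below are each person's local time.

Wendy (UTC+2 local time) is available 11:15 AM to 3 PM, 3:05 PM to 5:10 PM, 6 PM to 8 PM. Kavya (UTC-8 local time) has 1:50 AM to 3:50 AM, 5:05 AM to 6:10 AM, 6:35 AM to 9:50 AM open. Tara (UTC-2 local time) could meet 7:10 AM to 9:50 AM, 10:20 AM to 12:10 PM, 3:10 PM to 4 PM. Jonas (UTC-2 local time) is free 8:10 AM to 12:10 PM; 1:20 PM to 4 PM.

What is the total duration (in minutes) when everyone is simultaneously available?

Wendy in UTC: 09:15-13:00, 13:05-15:10, 16:00-18:00 (subtract 2h to convert from UTC+2).
Kavya in UTC: 09:50-11:50, 13:05-14:10, 14:35-17:50 (add 8h to convert from UTC-8).
Tara in UTC: 09:10-11:50, 12:20-14:10, 17:10-18:00 (add 2h to convert from UTC-2).
Jonas in UTC: 10:10-14:10, 15:20-18:00 (add 2h to convert from UTC-2).
Wendy ∩ Kavya: 09:50-11:50, 13:05-14:10, 14:35-15:10, 16:00-17:50.
Wendy ∩ Kavya ∩ Tara: 09:50-11:50, 13:05-14:10, 17:10-17:50.
Wendy ∩ Kavya ∩ Tara ∩ Jonas: 10:10-11:50, 13:05-14:10, 17:10-17:50.
Summing the common windows: 100 + 65 + 40 = 205 minutes.

205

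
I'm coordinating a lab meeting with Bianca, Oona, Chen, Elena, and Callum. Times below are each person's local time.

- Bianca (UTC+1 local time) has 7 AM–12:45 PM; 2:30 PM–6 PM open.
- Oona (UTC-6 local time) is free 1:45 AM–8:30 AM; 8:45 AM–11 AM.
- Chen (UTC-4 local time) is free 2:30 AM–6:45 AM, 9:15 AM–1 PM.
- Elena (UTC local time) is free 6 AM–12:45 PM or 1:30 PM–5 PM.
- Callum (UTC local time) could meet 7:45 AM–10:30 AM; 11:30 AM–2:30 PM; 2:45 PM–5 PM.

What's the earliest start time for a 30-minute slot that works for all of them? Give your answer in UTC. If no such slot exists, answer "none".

Bianca in UTC: 06:00-11:45, 13:30-17:00 (subtract 1h to convert from UTC+1).
Oona in UTC: 07:45-14:30, 14:45-17:00 (add 6h to convert from UTC-6).
Chen in UTC: 06:30-10:45, 13:15-17:00 (add 4h to convert from UTC-4).
Elena in UTC: 06:00-12:45, 13:30-17:00.
Callum in UTC: 07:45-10:30, 11:30-14:30, 14:45-17:00.
Bianca ∩ Oona: 07:45-11:45, 13:30-14:30, 14:45-17:00.
Bianca ∩ Oona ∩ Chen: 07:45-10:45, 13:30-14:30, 14:45-17:00.
Bianca ∩ Oona ∩ Chen ∩ Elena: 07:45-10:45, 13:30-14:30, 14:45-17:00.
Bianca ∩ Oona ∩ Chen ∩ Elena ∩ Callum: 07:45-10:30, 13:30-14:30, 14:45-17:00.
So the common availability across everyone is 07:45-10:30, 13:30-14:30, 14:45-17:00.
The first common window of at least 30 minutes is 07:45-10:30, so the earliest start is 07:45.

07:45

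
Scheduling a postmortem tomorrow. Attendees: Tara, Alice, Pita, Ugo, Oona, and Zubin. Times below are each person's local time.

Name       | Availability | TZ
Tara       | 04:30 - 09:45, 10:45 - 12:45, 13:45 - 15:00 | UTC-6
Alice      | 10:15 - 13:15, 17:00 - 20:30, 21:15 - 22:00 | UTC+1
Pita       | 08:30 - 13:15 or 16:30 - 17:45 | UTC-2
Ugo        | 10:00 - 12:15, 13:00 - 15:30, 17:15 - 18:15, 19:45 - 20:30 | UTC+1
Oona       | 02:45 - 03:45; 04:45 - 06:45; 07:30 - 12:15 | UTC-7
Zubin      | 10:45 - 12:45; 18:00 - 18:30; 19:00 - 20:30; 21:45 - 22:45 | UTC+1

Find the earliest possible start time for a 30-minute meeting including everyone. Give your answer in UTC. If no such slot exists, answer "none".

Tara in UTC: 10:30-15:45, 16:45-18:45, 19:45-21:00 (add 6h to convert from UTC-6).
Alice in UTC: 09:15-12:15, 16:00-19:30, 20:15-21:00 (subtract 1h to convert from UTC+1).
Pita in UTC: 10:30-15:15, 18:30-19:45 (add 2h to convert from UTC-2).
Ugo in UTC: 09:00-11:15, 12:00-14:30, 16:15-17:15, 18:45-19:30 (subtract 1h to convert from UTC+1).
Oona in UTC: 09:45-10:45, 11:45-13:45, 14:30-19:15 (add 7h to convert from UTC-7).
Zubin in UTC: 09:45-11:45, 17:00-17:30, 18:00-19:30, 20:45-21:45 (subtract 1h to convert from UTC+1).
Tara ∩ Alice: 10:30-12:15, 16:45-18:45, 20:15-21:00.
Tara ∩ Alice ∩ Pita: 10:30-12:15, 18:30-18:45.
Tara ∩ Alice ∩ Pita ∩ Ugo: 10:30-11:15, 12:00-12:15.
Tara ∩ Alice ∩ Pita ∩ Ugo ∩ Oona: 10:30-10:45, 12:00-12:15.
Tara ∩ Alice ∩ Pita ∩ Ugo ∩ Oona ∩ Zubin: 10:30-10:45.
No common window is at least 30 minutes long.

none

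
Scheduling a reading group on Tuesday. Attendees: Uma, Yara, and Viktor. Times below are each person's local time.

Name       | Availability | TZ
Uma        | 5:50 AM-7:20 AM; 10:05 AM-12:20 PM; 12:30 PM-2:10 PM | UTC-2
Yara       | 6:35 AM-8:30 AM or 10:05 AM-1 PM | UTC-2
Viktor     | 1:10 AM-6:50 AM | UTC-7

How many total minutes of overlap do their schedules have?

Uma in UTC: 07:50-09:20, 12:05-14:20, 14:30-16:10 (add 2h to convert from UTC-2).
Yara in UTC: 08:35-10:30, 12:05-15:00 (add 2h to convert from UTC-2).
Viktor in UTC: 08:10-13:50 (add 7h to convert from UTC-7).
Uma ∩ Yara: 08:35-09:20, 12:05-14:20, 14:30-15:00.
Uma ∩ Yara ∩ Viktor: 08:35-09:20, 12:05-13:50.
Summing the common windows: 45 + 105 = 150 minutes.

150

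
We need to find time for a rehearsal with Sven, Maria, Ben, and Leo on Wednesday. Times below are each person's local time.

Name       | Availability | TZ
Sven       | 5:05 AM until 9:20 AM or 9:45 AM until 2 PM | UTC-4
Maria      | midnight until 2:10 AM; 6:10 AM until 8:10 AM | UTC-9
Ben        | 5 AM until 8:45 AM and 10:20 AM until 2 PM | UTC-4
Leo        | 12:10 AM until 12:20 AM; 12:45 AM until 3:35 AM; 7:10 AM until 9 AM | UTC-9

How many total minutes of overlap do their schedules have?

Sven in UTC: 09:05-13:20, 13:45-18:00 (add 4h to convert from UTC-4).
Maria in UTC: 09:00-11:10, 15:10-17:10 (add 9h to convert from UTC-9).
Ben in UTC: 09:00-12:45, 14:20-18:00 (add 4h to convert from UTC-4).
Leo in UTC: 09:10-09:20, 09:45-12:35, 16:10-18:00 (add 9h to convert from UTC-9).
Sven ∩ Maria: 09:05-11:10, 15:10-17:10.
Sven ∩ Maria ∩ Ben: 09:05-11:10, 15:10-17:10.
Sven ∩ Maria ∩ Ben ∩ Leo: 09:10-09:20, 09:45-11:10, 16:10-17:10.
Summing the common windows: 10 + 85 + 60 = 155 minutes.

155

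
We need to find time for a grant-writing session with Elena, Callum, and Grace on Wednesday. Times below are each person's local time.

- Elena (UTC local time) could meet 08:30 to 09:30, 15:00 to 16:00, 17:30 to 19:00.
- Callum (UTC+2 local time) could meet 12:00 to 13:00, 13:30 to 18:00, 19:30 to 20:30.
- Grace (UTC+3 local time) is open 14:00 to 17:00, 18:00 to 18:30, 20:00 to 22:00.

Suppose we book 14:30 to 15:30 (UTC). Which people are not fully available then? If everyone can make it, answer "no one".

Elena in UTC: 08:30-09:30, 15:00-16:00, 17:30-19:00.
Callum in UTC: 10:00-11:00, 11:30-16:00, 17:30-18:30 (subtract 2h to convert from UTC+2).
Grace in UTC: 11:00-14:00, 15:00-15:30, 17:00-19:00 (subtract 3h to convert from UTC+3).
Elena: not fully free for 14:30-15:30. Callum: free for 14:30-15:30. Grace: not fully free for 14:30-15:30.

Elena, Grace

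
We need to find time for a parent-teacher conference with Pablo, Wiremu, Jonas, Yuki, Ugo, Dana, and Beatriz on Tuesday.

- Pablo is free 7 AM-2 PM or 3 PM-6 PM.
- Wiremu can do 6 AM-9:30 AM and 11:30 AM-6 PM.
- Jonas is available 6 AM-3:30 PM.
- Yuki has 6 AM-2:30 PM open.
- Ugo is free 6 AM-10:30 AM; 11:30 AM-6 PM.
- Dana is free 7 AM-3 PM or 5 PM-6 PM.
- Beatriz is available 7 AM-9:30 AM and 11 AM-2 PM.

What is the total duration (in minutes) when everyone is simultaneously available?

300

Pablo ∩ Wiremu: 07:00-09:30, 11:30-14:00, 15:00-18:00.
Pablo ∩ Wiremu ∩ Jonas: 07:00-09:30, 11:30-14:00, 15:00-15:30.
Pablo ∩ Wiremu ∩ Jonas ∩ Yuki: 07:00-09:30, 11:30-14:00.
Pablo ∩ Wiremu ∩ Jonas ∩ Yuki ∩ Ugo: 07:00-09:30, 11:30-14:00.
Pablo ∩ Wiremu ∩ Jonas ∩ Yuki ∩ Ugo ∩ Dana: 07:00-09:30, 11:30-14:00.
Pablo ∩ Wiremu ∩ Jonas ∩ Yuki ∩ Ugo ∩ Dana ∩ Beatriz: 07:00-09:30, 11:30-14:00.
So the common availability across everyone is 07:00-09:30, 11:30-14:00.
Summing the common windows: 150 + 150 = 300 minutes.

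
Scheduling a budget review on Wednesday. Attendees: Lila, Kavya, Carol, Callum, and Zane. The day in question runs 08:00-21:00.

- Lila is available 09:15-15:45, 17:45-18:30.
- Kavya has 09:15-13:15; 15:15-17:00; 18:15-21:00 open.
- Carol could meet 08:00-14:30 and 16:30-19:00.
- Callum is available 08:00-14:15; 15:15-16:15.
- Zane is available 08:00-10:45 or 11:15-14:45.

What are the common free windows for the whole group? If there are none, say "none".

09:15-10:45, 11:15-13:15

Lila ∩ Kavya: 09:15-13:15, 15:15-15:45, 18:15-18:30.
Lila ∩ Kavya ∩ Carol: 09:15-13:15, 18:15-18:30.
Lila ∩ Kavya ∩ Carol ∩ Callum: 09:15-13:15.
Lila ∩ Kavya ∩ Carol ∩ Callum ∩ Zane: 09:15-10:45, 11:15-13:15.
So the common availability across everyone is 09:15-10:45, 11:15-13:15.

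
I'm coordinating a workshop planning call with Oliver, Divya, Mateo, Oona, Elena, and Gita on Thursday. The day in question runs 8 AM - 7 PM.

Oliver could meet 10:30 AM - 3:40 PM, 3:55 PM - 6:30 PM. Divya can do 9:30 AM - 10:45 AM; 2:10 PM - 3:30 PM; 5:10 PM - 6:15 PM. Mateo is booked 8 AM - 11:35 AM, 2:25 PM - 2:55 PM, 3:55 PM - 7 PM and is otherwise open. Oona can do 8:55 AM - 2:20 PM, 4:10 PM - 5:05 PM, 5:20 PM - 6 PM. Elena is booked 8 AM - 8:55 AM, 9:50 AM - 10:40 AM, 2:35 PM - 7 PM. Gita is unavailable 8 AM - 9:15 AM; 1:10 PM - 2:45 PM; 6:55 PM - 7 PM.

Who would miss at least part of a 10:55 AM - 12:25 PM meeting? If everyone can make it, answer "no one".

Oliver free: 10:30-15:40, 15:55-18:30.
Divya free: 09:30-10:45, 14:10-15:30, 17:10-18:15.
Mateo free: 11:35-14:25, 14:55-15:55 (invert busy blocks within the working day).
Oona free: 08:55-14:20, 16:10-17:05, 17:20-18:00.
Elena free: 08:55-09:50, 10:40-14:35 (invert busy blocks within the working day).
Gita free: 09:15-13:10, 14:45-18:55 (invert busy blocks within the working day).
Oliver: free for 10:55-12:25. Divya: not fully free for 10:55-12:25. Mateo: not fully free for 10:55-12:25. Oona: free for 10:55-12:25. Elena: free for 10:55-12:25. Gita: free for 10:55-12:25.

Divya, Mateo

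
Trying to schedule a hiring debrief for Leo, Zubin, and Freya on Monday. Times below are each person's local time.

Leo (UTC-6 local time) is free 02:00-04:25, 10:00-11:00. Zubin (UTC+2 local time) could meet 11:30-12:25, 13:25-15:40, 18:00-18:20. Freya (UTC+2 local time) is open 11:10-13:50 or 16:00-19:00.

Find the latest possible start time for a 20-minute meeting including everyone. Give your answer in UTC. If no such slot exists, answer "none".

Leo in UTC: 08:00-10:25, 16:00-17:00 (add 6h to convert from UTC-6).
Zubin in UTC: 09:30-10:25, 11:25-13:40, 16:00-16:20 (subtract 2h to convert from UTC+2).
Freya in UTC: 09:10-11:50, 14:00-17:00 (subtract 2h to convert from UTC+2).
Leo ∩ Zubin: 09:30-10:25, 16:00-16:20.
Leo ∩ Zubin ∩ Freya: 09:30-10:25, 16:00-16:20.
The last common window of at least 20 minutes is 16:00-16:20; a 20-minute meeting can start as late as 16:00 and still end by 16:20.

16:00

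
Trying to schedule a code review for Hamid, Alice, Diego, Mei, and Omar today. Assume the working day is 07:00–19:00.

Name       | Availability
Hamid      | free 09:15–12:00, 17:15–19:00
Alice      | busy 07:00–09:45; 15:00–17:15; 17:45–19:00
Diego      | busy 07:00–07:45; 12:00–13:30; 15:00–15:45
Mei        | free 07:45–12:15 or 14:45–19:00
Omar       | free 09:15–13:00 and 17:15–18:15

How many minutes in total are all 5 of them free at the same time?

Hamid free: 09:15-12:00, 17:15-19:00.
Alice free: 09:45-15:00, 17:15-17:45 (invert busy blocks within the working day).
Diego free: 07:45-12:00, 13:30-15:00, 15:45-19:00 (invert busy blocks within the working day).
Mei free: 07:45-12:15, 14:45-19:00.
Omar free: 09:15-13:00, 17:15-18:15.
Hamid ∩ Alice: 09:45-12:00, 17:15-17:45.
Hamid ∩ Alice ∩ Diego: 09:45-12:00, 17:15-17:45.
Hamid ∩ Alice ∩ Diego ∩ Mei: 09:45-12:00, 17:15-17:45.
Hamid ∩ Alice ∩ Diego ∩ Mei ∩ Omar: 09:45-12:00, 17:15-17:45.
Summing the common windows: 135 + 30 = 165 minutes.

165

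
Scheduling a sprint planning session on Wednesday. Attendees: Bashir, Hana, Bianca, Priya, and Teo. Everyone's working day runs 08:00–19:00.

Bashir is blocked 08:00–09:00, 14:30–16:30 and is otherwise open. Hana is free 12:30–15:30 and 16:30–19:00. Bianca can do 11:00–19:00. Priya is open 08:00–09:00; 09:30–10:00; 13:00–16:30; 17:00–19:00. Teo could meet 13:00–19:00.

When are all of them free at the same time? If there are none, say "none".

Bashir free: 09:00-14:30, 16:30-19:00 (invert busy blocks within the working day).
Hana free: 12:30-15:30, 16:30-19:00.
Bianca free: 11:00-19:00.
Priya free: 08:00-09:00, 09:30-10:00, 13:00-16:30, 17:00-19:00.
Teo free: 13:00-19:00.
Bashir ∩ Hana: 12:30-14:30, 16:30-19:00.
Bashir ∩ Hana ∩ Bianca: 12:30-14:30, 16:30-19:00.
Bashir ∩ Hana ∩ Bianca ∩ Priya: 13:00-14:30, 17:00-19:00.
Bashir ∩ Hana ∩ Bianca ∩ Priya ∩ Teo: 13:00-14:30, 17:00-19:00.

13:00-14:30, 17:00-19:00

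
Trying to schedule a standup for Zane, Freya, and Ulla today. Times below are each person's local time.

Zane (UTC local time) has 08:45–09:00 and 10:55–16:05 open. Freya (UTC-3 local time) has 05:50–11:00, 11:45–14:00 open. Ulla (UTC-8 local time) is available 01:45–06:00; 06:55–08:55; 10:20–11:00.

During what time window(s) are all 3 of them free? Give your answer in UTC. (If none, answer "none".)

Zane in UTC: 08:45-09:00, 10:55-16:05.
Freya in UTC: 08:50-14:00, 14:45-17:00 (add 3h to convert from UTC-3).
Ulla in UTC: 09:45-14:00, 14:55-16:55, 18:20-19:00 (add 8h to convert from UTC-8).
Zane ∩ Freya: 08:50-09:00, 10:55-14:00, 14:45-16:05.
Zane ∩ Freya ∩ Ulla: 10:55-14:00, 14:55-16:05.
Those are the intersection windows.

10:55-14:00, 14:55-16:05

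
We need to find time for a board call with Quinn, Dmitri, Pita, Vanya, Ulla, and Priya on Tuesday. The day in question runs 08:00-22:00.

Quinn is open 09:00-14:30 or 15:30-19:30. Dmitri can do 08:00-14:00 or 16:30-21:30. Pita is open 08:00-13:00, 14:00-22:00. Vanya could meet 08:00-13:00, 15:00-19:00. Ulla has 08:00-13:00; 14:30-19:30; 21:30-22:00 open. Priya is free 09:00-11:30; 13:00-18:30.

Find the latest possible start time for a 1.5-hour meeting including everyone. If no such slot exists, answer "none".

17:00

Quinn ∩ Dmitri: 09:00-14:00, 16:30-19:30.
Quinn ∩ Dmitri ∩ Pita: 09:00-13:00, 16:30-19:30.
Quinn ∩ Dmitri ∩ Pita ∩ Vanya: 09:00-13:00, 16:30-19:00.
Quinn ∩ Dmitri ∩ Pita ∩ Vanya ∩ Ulla: 09:00-13:00, 16:30-19:00.
Quinn ∩ Dmitri ∩ Pita ∩ Vanya ∩ Ulla ∩ Priya: 09:00-11:30, 16:30-18:30.
The last common window of at least 90 minutes is 16:30-18:30; a 90-minute meeting can start as late as 17:00 and still end by 18:30.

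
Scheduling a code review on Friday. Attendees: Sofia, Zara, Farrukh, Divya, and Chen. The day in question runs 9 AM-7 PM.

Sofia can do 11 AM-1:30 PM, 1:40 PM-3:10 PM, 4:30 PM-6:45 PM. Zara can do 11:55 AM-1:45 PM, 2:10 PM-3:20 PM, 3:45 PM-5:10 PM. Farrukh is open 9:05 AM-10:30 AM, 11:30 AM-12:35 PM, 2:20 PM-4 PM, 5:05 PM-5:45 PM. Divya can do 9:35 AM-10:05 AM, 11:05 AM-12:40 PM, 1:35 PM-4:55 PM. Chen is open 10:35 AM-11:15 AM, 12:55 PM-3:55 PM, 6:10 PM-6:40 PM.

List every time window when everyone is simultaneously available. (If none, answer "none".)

14:20-15:10

Sofia ∩ Zara: 11:55-13:30, 13:40-13:45, 14:10-15:10, 16:30-17:10.
Sofia ∩ Zara ∩ Farrukh: 11:55-12:35, 14:20-15:10, 17:05-17:10.
Sofia ∩ Zara ∩ Farrukh ∩ Divya: 11:55-12:35, 14:20-15:10.
Sofia ∩ Zara ∩ Farrukh ∩ Divya ∩ Chen: 14:20-15:10.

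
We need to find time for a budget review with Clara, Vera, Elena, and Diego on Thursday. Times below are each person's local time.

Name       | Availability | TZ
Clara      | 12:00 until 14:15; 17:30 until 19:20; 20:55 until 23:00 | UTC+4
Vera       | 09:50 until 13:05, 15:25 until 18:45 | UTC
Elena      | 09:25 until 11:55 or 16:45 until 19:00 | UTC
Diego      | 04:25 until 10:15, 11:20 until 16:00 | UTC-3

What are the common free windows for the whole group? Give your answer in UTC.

Clara in UTC: 08:00-10:15, 13:30-15:20, 16:55-19:00 (subtract 4h to convert from UTC+4).
Vera in UTC: 09:50-13:05, 15:25-18:45.
Elena in UTC: 09:25-11:55, 16:45-19:00.
Diego in UTC: 07:25-13:15, 14:20-19:00 (add 3h to convert from UTC-3).
Clara ∩ Vera: 09:50-10:15, 16:55-18:45.
Clara ∩ Vera ∩ Elena: 09:50-10:15, 16:55-18:45.
Clara ∩ Vera ∩ Elena ∩ Diego: 09:50-10:15, 16:55-18:45.

09:50-10:15, 16:55-18:45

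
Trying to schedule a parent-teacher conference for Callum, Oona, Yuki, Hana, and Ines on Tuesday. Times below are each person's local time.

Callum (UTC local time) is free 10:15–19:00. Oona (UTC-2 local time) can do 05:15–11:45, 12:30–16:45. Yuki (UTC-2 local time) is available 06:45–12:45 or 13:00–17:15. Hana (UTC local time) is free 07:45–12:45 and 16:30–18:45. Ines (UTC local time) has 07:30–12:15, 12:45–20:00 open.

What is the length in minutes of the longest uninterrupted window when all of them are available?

135

Callum in UTC: 10:15-19:00.
Oona in UTC: 07:15-13:45, 14:30-18:45 (add 2h to convert from UTC-2).
Yuki in UTC: 08:45-14:45, 15:00-19:15 (add 2h to convert from UTC-2).
Hana in UTC: 07:45-12:45, 16:30-18:45.
Ines in UTC: 07:30-12:15, 12:45-20:00.
Callum ∩ Oona: 10:15-13:45, 14:30-18:45.
Callum ∩ Oona ∩ Yuki: 10:15-13:45, 14:30-14:45, 15:00-18:45.
Callum ∩ Oona ∩ Yuki ∩ Hana: 10:15-12:45, 16:30-18:45.
Callum ∩ Oona ∩ Yuki ∩ Hana ∩ Ines: 10:15-12:15, 16:30-18:45.
The longest is 16:30-18:45 at 135 minutes.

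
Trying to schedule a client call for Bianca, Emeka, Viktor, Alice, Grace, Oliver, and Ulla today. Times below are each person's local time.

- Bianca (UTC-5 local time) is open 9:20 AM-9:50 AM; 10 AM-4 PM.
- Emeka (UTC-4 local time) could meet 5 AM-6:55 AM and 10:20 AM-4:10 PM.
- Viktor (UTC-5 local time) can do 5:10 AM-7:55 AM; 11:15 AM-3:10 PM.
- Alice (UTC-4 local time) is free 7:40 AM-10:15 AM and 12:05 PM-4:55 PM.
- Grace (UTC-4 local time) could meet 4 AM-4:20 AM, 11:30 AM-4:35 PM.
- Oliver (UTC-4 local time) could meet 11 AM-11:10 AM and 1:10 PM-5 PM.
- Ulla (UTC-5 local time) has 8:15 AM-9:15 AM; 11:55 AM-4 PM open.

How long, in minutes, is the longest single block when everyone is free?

180

Bianca in UTC: 14:20-14:50, 15:00-21:00 (add 5h to convert from UTC-5).
Emeka in UTC: 09:00-10:55, 14:20-20:10 (add 4h to convert from UTC-4).
Viktor in UTC: 10:10-12:55, 16:15-20:10 (add 5h to convert from UTC-5).
Alice in UTC: 11:40-14:15, 16:05-20:55 (add 4h to convert from UTC-4).
Grace in UTC: 08:00-08:20, 15:30-20:35 (add 4h to convert from UTC-4).
Oliver in UTC: 15:00-15:10, 17:10-21:00 (add 4h to convert from UTC-4).
Ulla in UTC: 13:15-14:15, 16:55-21:00 (add 5h to convert from UTC-5).
Bianca ∩ Emeka: 14:20-14:50, 15:00-20:10.
Bianca ∩ Emeka ∩ Viktor: 16:15-20:10.
Bianca ∩ Emeka ∩ Viktor ∩ Alice: 16:15-20:10.
Bianca ∩ Emeka ∩ Viktor ∩ Alice ∩ Grace: 16:15-20:10.
Bianca ∩ Emeka ∩ Viktor ∩ Alice ∩ Grace ∩ Oliver: 17:10-20:10.
Bianca ∩ Emeka ∩ Viktor ∩ Alice ∩ Grace ∩ Oliver ∩ Ulla: 17:10-20:10.
The longest is 17:10-20:10 at 180 minutes.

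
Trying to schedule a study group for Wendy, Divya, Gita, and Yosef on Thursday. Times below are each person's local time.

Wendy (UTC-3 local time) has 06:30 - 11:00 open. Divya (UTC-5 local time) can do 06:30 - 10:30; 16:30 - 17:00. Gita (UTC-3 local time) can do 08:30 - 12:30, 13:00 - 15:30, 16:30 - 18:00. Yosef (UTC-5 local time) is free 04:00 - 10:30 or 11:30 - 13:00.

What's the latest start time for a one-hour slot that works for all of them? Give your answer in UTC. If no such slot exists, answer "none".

Wendy in UTC: 09:30-14:00 (add 3h to convert from UTC-3).
Divya in UTC: 11:30-15:30, 21:30-22:00 (add 5h to convert from UTC-5).
Gita in UTC: 11:30-15:30, 16:00-18:30, 19:30-21:00 (add 3h to convert from UTC-3).
Yosef in UTC: 09:00-15:30, 16:30-18:00 (add 5h to convert from UTC-5).
Wendy ∩ Divya: 11:30-14:00.
Wendy ∩ Divya ∩ Gita: 11:30-14:00.
Wendy ∩ Divya ∩ Gita ∩ Yosef: 11:30-14:00.
The last common window of at least 60 minutes is 11:30-14:00; a 60-minute meeting can start as late as 13:00 and still end by 14:00.

13:00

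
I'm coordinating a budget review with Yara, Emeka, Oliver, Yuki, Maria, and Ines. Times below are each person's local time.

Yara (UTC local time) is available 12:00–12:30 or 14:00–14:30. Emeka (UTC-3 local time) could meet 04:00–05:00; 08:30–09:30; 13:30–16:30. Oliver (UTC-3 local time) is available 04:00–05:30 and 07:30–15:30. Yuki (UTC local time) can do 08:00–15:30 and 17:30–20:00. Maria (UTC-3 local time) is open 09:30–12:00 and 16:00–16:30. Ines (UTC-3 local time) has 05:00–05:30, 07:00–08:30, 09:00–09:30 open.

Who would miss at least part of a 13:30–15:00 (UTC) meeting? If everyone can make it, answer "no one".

Yara in UTC: 12:00-12:30, 14:00-14:30.
Emeka in UTC: 07:00-08:00, 11:30-12:30, 16:30-19:30 (add 3h to convert from UTC-3).
Oliver in UTC: 07:00-08:30, 10:30-18:30 (add 3h to convert from UTC-3).
Yuki in UTC: 08:00-15:30, 17:30-20:00.
Maria in UTC: 12:30-15:00, 19:00-19:30 (add 3h to convert from UTC-3).
Ines in UTC: 08:00-08:30, 10:00-11:30, 12:00-12:30 (add 3h to convert from UTC-3).
Yara: not fully free for 13:30-15:00. Emeka: not fully free for 13:30-15:00. Oliver: free for 13:30-15:00. Yuki: free for 13:30-15:00. Maria: free for 13:30-15:00. Ines: not fully free for 13:30-15:00.

Emeka, Ines, Yara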